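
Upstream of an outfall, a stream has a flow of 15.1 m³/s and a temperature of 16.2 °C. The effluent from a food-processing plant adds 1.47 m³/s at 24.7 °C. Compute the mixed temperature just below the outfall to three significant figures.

Flow-weighted mixing: C = (Q_r C_r + Q_w C_w)/(Q_r + Q_w)
= (15.1×16.2 + 1.47×24.7)/(15.1 + 1.47) = 280.9/16.57 = 16.95 °C.

17.0 °C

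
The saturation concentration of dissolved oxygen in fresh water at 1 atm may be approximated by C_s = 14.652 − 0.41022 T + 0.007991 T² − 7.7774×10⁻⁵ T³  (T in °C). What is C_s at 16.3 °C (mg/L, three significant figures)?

C_s = 14.652 − 0.41022×16.3 + 0.007991×16.3² − 7.7774×10⁻⁵×16.3³ = 9.752 mg/L.

C_s ≈ 9.75 mg/L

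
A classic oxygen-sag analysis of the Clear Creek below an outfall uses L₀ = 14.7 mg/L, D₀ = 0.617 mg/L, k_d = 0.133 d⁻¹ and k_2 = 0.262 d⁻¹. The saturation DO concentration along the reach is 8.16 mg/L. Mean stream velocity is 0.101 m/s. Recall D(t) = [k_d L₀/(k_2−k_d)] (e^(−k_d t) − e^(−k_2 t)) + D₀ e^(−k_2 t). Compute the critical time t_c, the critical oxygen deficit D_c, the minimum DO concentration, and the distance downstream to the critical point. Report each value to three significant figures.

t_c ≈ 4.93 d; D_c ≈ 3.87 mg/L; min DO ≈ 4.29 mg/L; x_c ≈ 43.1 km

With k_2/k_d = 1.970 and 1 − D₀(k_2−k_d)/(k_d L₀) = 0.9593,
t_c = ln(1.970 × 0.9593) / (0.262 − 0.133) = ln(1.890) / 0.1290 = 0.6364/0.1290 = 4.934 d.
L(t_c) = L₀ e^(−k_d t_c) = 14.7 × 0.5188 = 7.627 mg/L, and at the critical point k_2 D_c = k_d L, so D_c = (0.133/0.262) × 7.627 = 3.872 mg/L.
Minimum DO = C_s − D_c = 8.16 − 3.872 = 4.288 mg/L.
x_c = v t_c = 0.101 m/s × 4.934 d × 86400 s/d = 43050 m ≈ 43.1 km.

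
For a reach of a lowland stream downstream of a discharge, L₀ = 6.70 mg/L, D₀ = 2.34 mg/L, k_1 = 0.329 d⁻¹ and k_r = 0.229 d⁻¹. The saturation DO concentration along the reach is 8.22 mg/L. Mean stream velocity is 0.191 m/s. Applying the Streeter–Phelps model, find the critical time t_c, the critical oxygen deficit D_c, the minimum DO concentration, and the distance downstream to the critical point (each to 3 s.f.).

t_c ≈ 2.61 d; D_c ≈ 4.07 mg/L; min DO ≈ 4.15 mg/L; x_c ≈ 43.1 km

t_c = [1/(k_r−k_1)] ln[(k_r/k_1)(1 − D₀(k_r−k_1)/(k_1 L₀))]
= [1/(0.229−0.329)] ln[(0.229/0.329)(1 − 2.34×-0.1000/(0.329×6.70))]
= (1/-0.1000) ln[0.6960 × 1.106] = -10.00 × ln(0.7699) = -10.00 × -0.2614 = 2.614 d.
D_c = (k_1/k_r) L₀ e^(−k_1 t_c) = (0.329/0.229) × 6.70 × e^(−0.329×2.614) = 1.437 × 6.70 × 0.4231 = 4.073 mg/L.
Minimum DO = C_s − D_c = 8.22 − 4.073 = 4.147 mg/L.
x_c = v t_c = 0.191 m/s × 2.614 d × 86400 s/d = 43140 m ≈ 43.1 km.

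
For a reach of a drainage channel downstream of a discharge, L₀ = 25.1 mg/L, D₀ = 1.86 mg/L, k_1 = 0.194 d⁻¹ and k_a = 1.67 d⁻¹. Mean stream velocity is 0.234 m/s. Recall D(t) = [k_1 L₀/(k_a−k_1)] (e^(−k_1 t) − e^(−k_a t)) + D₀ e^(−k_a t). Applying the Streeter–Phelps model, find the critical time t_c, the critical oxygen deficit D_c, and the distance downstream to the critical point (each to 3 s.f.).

t_c = [1/(k_a−k_1)] ln[(k_a/k_1)(1 − D₀(k_a−k_1)/(k_1 L₀))]
= [1/(1.67−0.194)] ln[(1.67/0.194)(1 − 1.86×1.476/(0.194×25.1))]
= (1/1.476) ln[8.608 × 0.4362] = 0.6775 × ln(3.755) = 0.6775 × 1.323 = 0.8964 d.
L(t_c) = L₀ e^(−k_1 t_c) = 25.1 × 0.8404 = 21.09 mg/L, and at the critical point k_a D_c = k_1 L, so D_c = (0.194/1.67) × 21.09 = 2.450 mg/L.
x_c = v t_c = 0.234 m/s × 0.8964 d × 86400 s/d = 18120 m ≈ 18.1 km.

t_c ≈ 0.896 d; D_c ≈ 2.45 mg/L; x_c ≈ 18.1 km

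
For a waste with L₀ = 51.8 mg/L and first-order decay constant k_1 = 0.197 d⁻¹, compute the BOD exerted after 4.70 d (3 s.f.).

y_t = L₀(1 − e^(−k_1 t)) = 51.8 × (1 − e^(−0.197×4.70))
= 51.8 × (1 − 0.3962) = 51.8 × 0.6038 = 31.28 mg/L.

y ≈ 31.3 mg/L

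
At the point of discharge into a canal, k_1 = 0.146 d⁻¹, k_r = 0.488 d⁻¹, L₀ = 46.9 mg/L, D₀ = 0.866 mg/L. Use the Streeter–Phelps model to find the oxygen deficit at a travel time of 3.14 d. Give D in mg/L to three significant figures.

D ≈ 8.52 mg/L

k_1 L₀/(k_r−k_1) = 0.146×46.9/(0.488−0.146) = 6.847/0.3420 = 20.02 mg/L.
e^(−k_1 t) = e^(−0.146×3.140) = 0.6323; e^(−k_r t) = e^(−0.488×3.140) = 0.2160.
D = 20.02 × (0.6323 − 0.2160) + 0.866 × 0.2160 = 8.334 + 0.1871 = 8.521 mg/L.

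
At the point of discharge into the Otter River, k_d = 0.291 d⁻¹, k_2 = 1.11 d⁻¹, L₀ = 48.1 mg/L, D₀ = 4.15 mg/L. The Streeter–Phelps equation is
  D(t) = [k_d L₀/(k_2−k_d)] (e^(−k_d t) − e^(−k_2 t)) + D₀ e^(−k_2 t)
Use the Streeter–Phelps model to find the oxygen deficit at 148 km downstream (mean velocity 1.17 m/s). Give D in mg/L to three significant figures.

D ≈ 8.61 mg/L

Travel time t = x/v = 148 km / (1.17 m/s) = 148000 m / 1.17 m/s = 126500 s = 1.464 d.
k_d L₀/(k_2−k_d) = 0.291×48.1/(1.11−0.291) = 14.00/0.8190 = 17.09 mg/L.
e^(−k_d t) = e^(−0.291×1.464) = 0.6531; e^(−k_2 t) = e^(−1.11×1.464) = 0.1969.
D = 17.09 × (0.6531 − 0.1969) + 4.15 × 0.1969 = 7.797 + 0.8171 = 8.614 mg/L.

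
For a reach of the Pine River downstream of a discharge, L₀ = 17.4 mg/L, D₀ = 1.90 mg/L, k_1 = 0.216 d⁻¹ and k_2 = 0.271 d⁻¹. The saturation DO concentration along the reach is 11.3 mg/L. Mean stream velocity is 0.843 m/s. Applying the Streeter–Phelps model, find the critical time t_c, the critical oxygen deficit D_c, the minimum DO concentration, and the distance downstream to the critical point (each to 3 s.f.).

t_c = [1/(k_2−k_1)] ln[(k_2/k_1)(1 − D₀(k_2−k_1)/(k_1 L₀))]
= [1/(0.271−0.216)] ln[(0.271/0.216)(1 − 1.90×0.05500/(0.216×17.4))]
= (1/0.05500) ln[1.255 × 0.9722] = 18.18 × ln(1.220) = 18.18 × 0.1986 = 3.612 d.
L(t_c) = L₀ e^(−k_1 t_c) = 17.4 × 0.4584 = 7.975 mg/L, and at the critical point k_2 D_c = k_1 L, so D_c = (0.216/0.271) × 7.975 = 6.357 mg/L.
Minimum DO = C_s − D_c = 11.3 − 6.357 = 4.943 mg/L.
x_c = v t_c = 0.843 m/s × 3.612 d × 86400 s/d = 263100 m ≈ 263 km.

t_c ≈ 3.61 d; D_c ≈ 6.36 mg/L; min DO ≈ 4.94 mg/L; x_c ≈ 263 km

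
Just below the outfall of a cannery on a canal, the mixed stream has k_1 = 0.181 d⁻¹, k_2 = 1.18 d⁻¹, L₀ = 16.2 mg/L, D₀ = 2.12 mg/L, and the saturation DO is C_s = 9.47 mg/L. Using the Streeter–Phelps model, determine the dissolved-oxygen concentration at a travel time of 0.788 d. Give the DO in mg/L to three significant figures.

DO ≈ 7.25 mg/L

k_1 L₀/(k_2−k_1) = 0.181×16.2/(1.18−0.181) = 2.932/0.9990 = 2.935 mg/L.
e^(−k_1 t) = e^(−0.181×0.7880) = 0.8671; e^(−k_2 t) = e^(−1.18×0.7880) = 0.3946.
D = 2.935 × (0.8671 − 0.3946) + 2.12 × 0.3946 = 1.387 + 0.8366 = 2.223 mg/L.
DO = C_s − D = 9.47 − 2.223 = 7.247 mg/L.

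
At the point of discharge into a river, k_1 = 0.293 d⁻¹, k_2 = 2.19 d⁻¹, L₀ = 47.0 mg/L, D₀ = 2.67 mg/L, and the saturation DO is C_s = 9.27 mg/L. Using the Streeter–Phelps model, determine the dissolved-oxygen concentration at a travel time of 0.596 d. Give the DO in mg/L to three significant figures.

k_1 L₀/(k_2−k_1) = 0.293×47.0/(2.19−0.293) = 13.77/1.897 = 7.259 mg/L.
e^(−k_1 t) = e^(−0.293×0.5960) = 0.8398; e^(−k_2 t) = e^(−2.19×0.5960) = 0.2711.
D = 7.259 × (0.8398 − 0.2711) + 2.67 × 0.2711 = 4.128 + 0.7239 = 4.852 mg/L.
DO = C_s − D = 9.27 − 4.852 = 4.418 mg/L.

DO ≈ 4.42 mg/L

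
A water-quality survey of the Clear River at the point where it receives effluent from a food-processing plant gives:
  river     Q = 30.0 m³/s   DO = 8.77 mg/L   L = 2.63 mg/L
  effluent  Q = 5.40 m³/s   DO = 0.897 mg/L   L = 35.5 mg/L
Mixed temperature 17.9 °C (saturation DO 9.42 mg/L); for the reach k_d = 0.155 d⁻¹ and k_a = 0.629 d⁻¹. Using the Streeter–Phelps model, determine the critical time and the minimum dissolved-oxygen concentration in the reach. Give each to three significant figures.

t_c ≈ 0.109 d; minimum DO ≈ 7.57 mg/L

Mixed DO = (30.0×8.77 + 5.40×0.897)/(30.0+5.40) = 267.9/35.40 = 7.569 mg/L.
Mixed L₀ = (30.0×2.63 + 5.40×35.5)/(35.40) = 270.6/35.40 = 7.644 mg/L.
Initial deficit D₀ = C_s − DO₀ = 9.42 − 7.569 = 1.851 mg/L.
t_c = (1/0.4740) ln[(0.629/0.155)(1 − 1.851×0.4740/(0.155×7.644))] = 2.110 × ln(1.053) = 0.1091 d.
D_c = (0.155/0.629) × 7.644 × e^(−0.155×0.1091) = 0.2464 × 7.644 × 0.9832 = 1.852 mg/L.
Minimum DO = 9.42 − 1.852 = 7.568 mg/L.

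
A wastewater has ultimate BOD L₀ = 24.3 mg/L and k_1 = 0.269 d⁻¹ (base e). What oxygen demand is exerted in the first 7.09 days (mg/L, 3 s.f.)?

y ≈ 20.7 mg/L

y_t = L₀(1 − e^(−k_1 t)) = 24.3 × (1 − e^(−0.269×7.09))
= 24.3 × (1 − 0.1485) = 24.3 × 0.8515 = 20.69 mg/L.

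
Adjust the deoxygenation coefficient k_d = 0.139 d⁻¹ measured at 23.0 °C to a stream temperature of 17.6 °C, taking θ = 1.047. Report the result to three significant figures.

k_d(T₂) = k_d(T₁) · θ^(T₂−T₁) = 0.139 × 1.047^(17.6−23.0)
= 0.139 × 1.047^-5.40 = 0.139 × 0.7803 = 0.1085 d⁻¹.

k_d ≈ 0.108 d⁻¹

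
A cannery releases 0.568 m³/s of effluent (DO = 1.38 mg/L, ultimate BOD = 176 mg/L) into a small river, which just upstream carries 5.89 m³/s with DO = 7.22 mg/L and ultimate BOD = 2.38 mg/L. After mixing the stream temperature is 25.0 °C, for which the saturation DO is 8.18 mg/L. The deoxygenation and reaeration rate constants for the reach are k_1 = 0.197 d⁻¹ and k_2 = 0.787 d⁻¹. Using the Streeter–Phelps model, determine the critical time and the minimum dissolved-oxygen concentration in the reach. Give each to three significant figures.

t_c ≈ 1.86 d; minimum DO ≈ 5.12 mg/L

Mixed DO = (5.89×7.22 + 0.568×1.38)/(5.89+0.568) = 43.31/6.458 = 6.706 mg/L.
Mixed L₀ = (5.89×2.38 + 0.568×176)/(6.458) = 114.0/6.458 = 17.65 mg/L.
Initial deficit D₀ = C_s − DO₀ = 8.18 − 6.706 = 1.474 mg/L.
t_c = (1/0.5900) ln[(0.787/0.197)(1 − 1.474×0.5900/(0.197×17.65))] = 1.695 × ln(2.996) = 1.860 d.
D_c = (0.197/0.787) × 17.65 × e^(−0.197×1.860) = 0.2503 × 17.65 × 0.6932 = 3.063 mg/L.
Minimum DO = 8.18 − 3.063 = 5.117 mg/L.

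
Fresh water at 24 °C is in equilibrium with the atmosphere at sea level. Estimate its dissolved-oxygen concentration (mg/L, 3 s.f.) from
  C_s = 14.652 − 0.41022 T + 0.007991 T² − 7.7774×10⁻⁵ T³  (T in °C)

C_s ≈ 8.33 mg/L

C_s = 14.652 − 0.41022×24 + 0.007991×24² − 7.7774×10⁻⁵×24³ = 8.334 mg/L.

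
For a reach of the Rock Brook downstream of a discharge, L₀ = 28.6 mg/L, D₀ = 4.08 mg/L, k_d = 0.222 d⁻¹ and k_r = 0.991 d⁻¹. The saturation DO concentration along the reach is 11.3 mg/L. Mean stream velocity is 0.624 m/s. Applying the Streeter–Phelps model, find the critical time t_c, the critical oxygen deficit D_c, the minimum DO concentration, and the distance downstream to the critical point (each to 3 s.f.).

t_c ≈ 1.06 d; D_c ≈ 5.06 mg/L; min DO ≈ 6.24 mg/L; x_c ≈ 57.1 km

t_c = [1/(k_r−k_d)] ln[(k_r/k_d)(1 − D₀(k_r−k_d)/(k_d L₀))]
= [1/(0.991−0.222)] ln[(0.991/0.222)(1 − 4.08×0.7690/(0.222×28.6))]
= (1/0.7690) ln[4.464 × 0.5058] = 1.300 × ln(2.258) = 1.300 × 0.8145 = 1.059 d.
D_c = (k_d/k_r) L₀ e^(−k_d t_c) = (0.222/0.991) × 28.6 × e^(−0.222×1.059) = 0.2240 × 28.6 × 0.7905 = 5.064 mg/L.
Minimum DO = C_s − D_c = 11.3 − 5.064 = 6.236 mg/L.
x_c = v t_c = 0.624 m/s × 1.059 d × 86400 s/d = 57100 m ≈ 57.1 km.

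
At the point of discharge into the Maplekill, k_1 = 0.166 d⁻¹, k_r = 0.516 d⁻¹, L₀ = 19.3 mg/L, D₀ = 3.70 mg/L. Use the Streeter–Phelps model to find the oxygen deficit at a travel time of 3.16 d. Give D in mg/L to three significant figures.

D ≈ 4.35 mg/L

k_1 L₀/(k_r−k_1) = 0.166×19.3/(0.516−0.166) = 3.204/0.3500 = 9.154 mg/L.
e^(−k_1 t) = e^(−0.166×3.160) = 0.5918; e^(−k_r t) = e^(−0.516×3.160) = 0.1958.
D = 9.154 × (0.5918 − 0.1958) + 3.70 × 0.1958 = 3.625 + 0.7245 = 4.349 mg/L.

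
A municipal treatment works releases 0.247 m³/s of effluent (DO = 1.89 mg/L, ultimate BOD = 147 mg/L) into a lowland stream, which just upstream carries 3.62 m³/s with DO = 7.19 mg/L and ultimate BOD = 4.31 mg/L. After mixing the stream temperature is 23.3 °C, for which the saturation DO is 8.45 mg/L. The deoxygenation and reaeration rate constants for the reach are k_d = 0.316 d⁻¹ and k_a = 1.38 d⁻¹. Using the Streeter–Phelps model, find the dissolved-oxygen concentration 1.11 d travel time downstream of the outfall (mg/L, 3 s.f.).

DO ≈ 6.16 mg/L

Mixed DO = (3.62×7.19 + 0.247×1.89)/(3.62+0.247) = 26.49/3.867 = 6.851 mg/L.
Mixed L₀ = (3.62×4.31 + 0.247×147)/(3.867) = 51.91/3.867 = 13.42 mg/L.
Initial deficit D₀ = C_s − DO₀ = 8.45 − 6.851 = 1.599 mg/L.
D(1.11) = [0.316×13.42/(1.38−0.316)](e^(−0.316×1.11) − e^(−1.38×1.11)) + 1.599 e^(−1.38×1.11)
= 3.987 × (0.7042 − 0.2161) + 1.599 × 0.2161 = 2.291 mg/L.
DO = 8.45 − 2.291 = 6.159 mg/L.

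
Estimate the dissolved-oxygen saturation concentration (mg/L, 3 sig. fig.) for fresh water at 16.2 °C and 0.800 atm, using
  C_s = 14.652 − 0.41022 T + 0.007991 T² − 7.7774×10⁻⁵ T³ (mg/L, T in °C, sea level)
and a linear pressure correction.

C_s ≈ 7.82 mg/L

At sea level: C_s = 14.652 − 0.41022×16.2 + 0.007991×16.2² − 7.7774×10⁻⁵×16.2³ = 9.773 mg/L.
Pressure correction: C_s' = 9.773 × 0.800 = 7.818 mg/L.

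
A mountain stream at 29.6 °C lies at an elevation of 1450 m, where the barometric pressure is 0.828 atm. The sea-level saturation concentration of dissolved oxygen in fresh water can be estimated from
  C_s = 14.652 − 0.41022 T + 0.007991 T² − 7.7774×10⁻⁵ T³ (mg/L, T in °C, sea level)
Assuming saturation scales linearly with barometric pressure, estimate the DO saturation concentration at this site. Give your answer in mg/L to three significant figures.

C_s ≈ 6.20 mg/L

At sea level: C_s = 14.652 − 0.41022×29.6 + 0.007991×29.6² − 7.7774×10⁻⁵×29.6³ = 7.494 mg/L.
Pressure correction: C_s' = 7.494 × 0.828 = 6.205 mg/L.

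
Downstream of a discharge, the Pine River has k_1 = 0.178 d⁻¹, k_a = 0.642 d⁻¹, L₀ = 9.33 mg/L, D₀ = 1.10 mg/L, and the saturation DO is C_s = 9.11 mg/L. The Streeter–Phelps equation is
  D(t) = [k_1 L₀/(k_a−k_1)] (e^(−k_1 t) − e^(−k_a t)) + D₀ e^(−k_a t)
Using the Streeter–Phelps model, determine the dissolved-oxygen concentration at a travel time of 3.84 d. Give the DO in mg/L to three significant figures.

DO ≈ 7.51 mg/L

k_1 L₀/(k_a−k_1) = 0.178×9.33/(0.642−0.178) = 1.661/0.4640 = 3.579 mg/L.
e^(−k_1 t) = e^(−0.178×3.840) = 0.5048; e^(−k_a t) = e^(−0.642×3.840) = 0.08499.
D = 3.579 × (0.5048 − 0.08499) + 1.10 × 0.08499 = 1.503 + 0.09348 = 1.596 mg/L.
DO = C_s − D = 9.11 − 1.596 = 7.514 mg/L.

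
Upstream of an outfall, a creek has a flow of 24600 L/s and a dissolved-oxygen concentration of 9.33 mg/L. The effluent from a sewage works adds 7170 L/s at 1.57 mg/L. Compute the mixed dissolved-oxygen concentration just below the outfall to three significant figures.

Flow-weighted mixing: C = (Q_r C_r + Q_w C_w)/(Q_r + Q_w)
= (24600×9.33 + 7170×1.57)/(24600 + 7170) = 240800/31770 = 7.579 mg/L.

7.58 mg/L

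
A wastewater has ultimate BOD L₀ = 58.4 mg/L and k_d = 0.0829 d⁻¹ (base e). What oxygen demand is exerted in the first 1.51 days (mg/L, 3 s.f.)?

y_t = L₀(1 − e^(−k_d t)) = 58.4 × (1 − e^(−0.0829×1.51))
= 58.4 × (1 − 0.8823) = 58.4 × 0.1177 = 6.871 mg/L.

y ≈ 6.87 mg/L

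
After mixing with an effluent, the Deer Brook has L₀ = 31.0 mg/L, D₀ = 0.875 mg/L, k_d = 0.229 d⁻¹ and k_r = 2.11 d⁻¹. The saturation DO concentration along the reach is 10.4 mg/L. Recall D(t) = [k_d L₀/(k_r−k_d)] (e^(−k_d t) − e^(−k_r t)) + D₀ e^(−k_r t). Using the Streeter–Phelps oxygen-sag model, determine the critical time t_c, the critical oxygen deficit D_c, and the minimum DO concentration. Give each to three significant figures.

With k_r/k_d = 9.214 and 1 − D₀(k_r−k_d)/(k_d L₀) = 0.7682,
t_c = ln(9.214 × 0.7682) / (2.11 − 0.229) = ln(7.078) / 1.881 = 1.957/1.881 = 1.040 d.
L(t_c) = L₀ e^(−k_d t_c) = 31.0 × 0.7880 = 24.43 mg/L, and at the critical point k_r D_c = k_d L, so D_c = (0.229/2.11) × 24.43 = 2.651 mg/L.
Minimum DO = C_s − D_c = 10.4 − 2.651 = 7.749 mg/L.

t_c ≈ 1.04 d; D_c ≈ 2.65 mg/L; min DO ≈ 7.75 mg/L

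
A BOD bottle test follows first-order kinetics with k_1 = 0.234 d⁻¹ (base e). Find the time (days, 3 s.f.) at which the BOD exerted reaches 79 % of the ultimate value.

y/L₀ = 1 − e^(−k_1 t) = 0.79 ⇒ e^(−k_1 t) = 0.210
t = −ln(0.210) / 0.234 = 1.561 / 0.234 = 6.669 d.

t ≈ 6.67 d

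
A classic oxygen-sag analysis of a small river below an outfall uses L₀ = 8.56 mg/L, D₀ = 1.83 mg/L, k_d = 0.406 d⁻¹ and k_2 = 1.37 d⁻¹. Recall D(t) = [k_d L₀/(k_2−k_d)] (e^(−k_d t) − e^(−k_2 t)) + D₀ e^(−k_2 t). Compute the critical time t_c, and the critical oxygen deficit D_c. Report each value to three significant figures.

At the critical point dD/dt = 0, so k_d L₀ e^(−k_d t) = k_2 D. Substituting D(t) from the Streeter–Phelps equation and solving for t gives
t_c = ln[(k_2/k_d)(1 − D₀(k_2−k_d)/(k_d L₀))] / (k_2−k_d).
Here k_2−k_d = 0.9640 d⁻¹ and 1 − D₀(k_2−k_d)/(k_d L₀) = 1 − 1.83×0.9640/(0.406×8.56) = 0.4924, so
t_c = ln(3.374 × 0.4924) / 0.9640 = 0.5077 / 0.9640 = 0.5267 d.
D_c = (k_d/k_2) L₀ e^(−k_d t_c) = (0.406/1.37) × 8.56 × e^(−0.406×0.5267) = 0.2964 × 8.56 × 0.8075 = 2.048 mg/L.

t_c ≈ 0.527 d; D_c ≈ 2.05 mg/L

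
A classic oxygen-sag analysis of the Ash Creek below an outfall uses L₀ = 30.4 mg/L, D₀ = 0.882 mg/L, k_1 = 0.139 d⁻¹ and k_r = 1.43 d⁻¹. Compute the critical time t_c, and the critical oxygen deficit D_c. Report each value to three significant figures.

At the critical point dD/dt = 0, so k_1 L₀ e^(−k_1 t) = k_r D. Substituting D(t) from the Streeter–Phelps equation and solving for t gives
t_c = ln[(k_r/k_1)(1 − D₀(k_r−k_1)/(k_1 L₀))] / (k_r−k_1).
Here k_r−k_1 = 1.291 d⁻¹ and 1 − D₀(k_r−k_1)/(k_1 L₀) = 1 − 0.882×1.291/(0.139×30.4) = 0.7305, so
t_c = ln(10.29 × 0.7305) / 1.291 = 2.017 / 1.291 = 1.562 d.
L(t_c) = L₀ e^(−k_1 t_c) = 30.4 × 0.8048 = 24.47 mg/L, and at the critical point k_r D_c = k_1 L, so D_c = (0.139/1.43) × 24.47 = 2.378 mg/L.

t_c ≈ 1.56 d; D_c ≈ 2.38 mg/L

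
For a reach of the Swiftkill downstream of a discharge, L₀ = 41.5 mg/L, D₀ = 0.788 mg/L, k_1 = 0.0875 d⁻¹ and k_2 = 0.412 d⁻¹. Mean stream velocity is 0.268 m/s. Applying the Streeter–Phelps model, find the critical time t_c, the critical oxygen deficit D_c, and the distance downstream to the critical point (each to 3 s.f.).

t_c ≈ 4.55 d; D_c ≈ 5.92 mg/L; x_c ≈ 105 km

With k_2/k_1 = 4.709 and 1 − D₀(k_2−k_1)/(k_1 L₀) = 0.9296,
t_c = ln(4.709 × 0.9296) / (0.412 − 0.0875) = ln(4.377) / 0.3245 = 1.476/0.3245 = 4.550 d.
L(t_c) = L₀ e^(−k_1 t_c) = 41.5 × 0.6716 = 27.87 mg/L, and at the critical point k_2 D_c = k_1 L, so D_c = (0.0875/0.412) × 27.87 = 5.919 mg/L.
x_c = v t_c = 0.268 m/s × 4.550 d × 86400 s/d = 105300 m ≈ 105 km.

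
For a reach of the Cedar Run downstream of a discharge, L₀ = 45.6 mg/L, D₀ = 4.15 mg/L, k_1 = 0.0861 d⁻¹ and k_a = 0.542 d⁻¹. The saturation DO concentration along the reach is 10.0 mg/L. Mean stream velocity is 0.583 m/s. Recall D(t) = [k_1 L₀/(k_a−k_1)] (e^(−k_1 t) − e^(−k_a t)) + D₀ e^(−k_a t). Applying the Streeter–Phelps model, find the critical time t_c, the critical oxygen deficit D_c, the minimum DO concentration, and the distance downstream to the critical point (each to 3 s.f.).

t_c ≈ 2.59 d; D_c ≈ 5.79 mg/L; min DO ≈ 4.21 mg/L; x_c ≈ 131 km

With k_a/k_1 = 6.295 and 1 − D₀(k_a−k_1)/(k_1 L₀) = 0.5181,
t_c = ln(6.295 × 0.5181) / (0.542 − 0.0861) = ln(3.261) / 0.4559 = 1.182/0.4559 = 2.593 d.
L(t_c) = L₀ e^(−k_1 t_c) = 45.6 × 0.7999 = 36.48 mg/L, and at the critical point k_a D_c = k_1 L, so D_c = (0.0861/0.542) × 36.48 = 5.794 mg/L.
Minimum DO = C_s − D_c = 10.0 − 5.794 = 4.206 mg/L.
x_c = v t_c = 0.583 m/s × 2.593 d × 86400 s/d = 130600 m ≈ 131 km.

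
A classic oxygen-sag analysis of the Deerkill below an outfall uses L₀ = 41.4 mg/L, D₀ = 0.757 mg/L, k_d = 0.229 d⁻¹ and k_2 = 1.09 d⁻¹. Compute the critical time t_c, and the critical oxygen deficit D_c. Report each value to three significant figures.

t_c = [1/(k_2−k_d)] ln[(k_2/k_d)(1 − D₀(k_2−k_d)/(k_d L₀))]
= [1/(1.09−0.229)] ln[(1.09/0.229)(1 − 0.757×0.8610/(0.229×41.4))]
= (1/0.8610) ln[4.760 × 0.9313] = 1.161 × ln(4.433) = 1.161 × 1.489 = 1.729 d.
L(t_c) = L₀ e^(−k_d t_c) = 41.4 × 0.6730 = 27.86 mg/L, and at the critical point k_2 D_c = k_d L, so D_c = (0.229/1.09) × 27.86 = 5.854 mg/L.

t_c ≈ 1.73 d; D_c ≈ 5.85 mg/L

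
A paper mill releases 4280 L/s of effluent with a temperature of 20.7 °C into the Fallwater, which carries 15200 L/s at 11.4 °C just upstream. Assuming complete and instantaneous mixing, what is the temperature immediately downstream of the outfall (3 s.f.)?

Flow-weighted mixing: C = (Q_r C_r + Q_w C_w)/(Q_r + Q_w)
= (15200×11.4 + 4280×20.7)/(15200 + 4280) = 261900/19480 = 13.44 °C.

13.4 °C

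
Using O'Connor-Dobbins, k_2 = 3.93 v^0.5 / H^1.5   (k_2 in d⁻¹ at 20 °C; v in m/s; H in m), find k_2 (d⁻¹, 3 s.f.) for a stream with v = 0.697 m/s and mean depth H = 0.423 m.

k_2 = 3.93 × 0.697^0.5 / 0.423^1.5 = 3.93 × 0.8349 / 0.2751 = 11.93 d⁻¹.

k_2 ≈ 11.9 d⁻¹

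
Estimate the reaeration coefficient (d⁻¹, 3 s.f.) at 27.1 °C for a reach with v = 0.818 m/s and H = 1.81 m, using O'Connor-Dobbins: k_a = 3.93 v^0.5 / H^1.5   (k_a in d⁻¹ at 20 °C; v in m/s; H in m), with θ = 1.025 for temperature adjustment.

k_a(20) = 3.93 × 0.818^0.5 / 1.81^1.5 = 3.93 × 0.9044 / 2.435 = 1.460 d⁻¹.
k_a(27.1) = 1.460 × 1.025^(27.1−20) = 1.460 × 1.192 = 1.739 d⁻¹.

k_a ≈ 1.74 d⁻¹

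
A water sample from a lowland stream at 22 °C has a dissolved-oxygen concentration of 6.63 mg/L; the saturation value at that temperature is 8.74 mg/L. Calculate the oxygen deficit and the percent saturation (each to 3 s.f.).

D = C_s − C = 8.74 − 6.63 = 2.11 mg/L.
% saturation = 6.63/8.74 × 100 = 75.9 %.

D ≈ 2.11 mg/L; 75.9 % saturation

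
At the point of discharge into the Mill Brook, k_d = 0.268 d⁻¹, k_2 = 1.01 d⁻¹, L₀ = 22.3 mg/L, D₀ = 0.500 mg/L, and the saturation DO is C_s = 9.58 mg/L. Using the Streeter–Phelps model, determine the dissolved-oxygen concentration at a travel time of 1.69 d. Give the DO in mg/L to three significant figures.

DO ≈ 5.83 mg/L

k_d L₀/(k_2−k_d) = 0.268×22.3/(1.01−0.268) = 5.976/0.7420 = 8.054 mg/L.
e^(−k_d t) = e^(−0.268×1.690) = 0.6358; e^(−k_2 t) = e^(−1.01×1.690) = 0.1814.
D = 8.054 × (0.6358 − 0.1814) + 0.500 × 0.1814 = 3.659 + 0.09071 = 3.750 mg/L.
DO = C_s − D = 9.58 − 3.750 = 5.830 mg/L.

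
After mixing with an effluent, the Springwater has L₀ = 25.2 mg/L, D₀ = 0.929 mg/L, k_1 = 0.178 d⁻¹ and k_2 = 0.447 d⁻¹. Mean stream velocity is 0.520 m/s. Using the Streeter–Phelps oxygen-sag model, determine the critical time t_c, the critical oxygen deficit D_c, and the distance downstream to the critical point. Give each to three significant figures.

At the critical point dD/dt = 0, so k_1 L₀ e^(−k_1 t) = k_2 D. Substituting D(t) from the Streeter–Phelps equation and solving for t gives
t_c = ln[(k_2/k_1)(1 − D₀(k_2−k_1)/(k_1 L₀))] / (k_2−k_1).
Here k_2−k_1 = 0.2690 d⁻¹ and 1 − D₀(k_2−k_1)/(k_1 L₀) = 1 − 0.929×0.2690/(0.178×25.2) = 0.9443, so
t_c = ln(2.511 × 0.9443) / 0.2690 = 0.8635 / 0.2690 = 3.210 d.
D_c = (k_1/k_2) L₀ e^(−k_1 t_c) = (0.178/0.447) × 25.2 × e^(−0.178×3.210) = 0.3982 × 25.2 × 0.5648 = 5.667 mg/L.
x_c = v t_c = 0.520 m/s × 3.210 d × 86400 s/d = 144200 m ≈ 144 km.

t_c ≈ 3.21 d; D_c ≈ 5.67 mg/L; x_c ≈ 144 km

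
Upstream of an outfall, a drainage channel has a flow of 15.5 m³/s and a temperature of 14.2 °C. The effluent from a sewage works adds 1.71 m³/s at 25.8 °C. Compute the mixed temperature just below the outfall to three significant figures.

15.4 °C

Flow-weighted mixing: C = (Q_r C_r + Q_w C_w)/(Q_r + Q_w)
= (15.5×14.2 + 1.71×25.8)/(15.5 + 1.71) = 264.2/17.21 = 15.35 °C.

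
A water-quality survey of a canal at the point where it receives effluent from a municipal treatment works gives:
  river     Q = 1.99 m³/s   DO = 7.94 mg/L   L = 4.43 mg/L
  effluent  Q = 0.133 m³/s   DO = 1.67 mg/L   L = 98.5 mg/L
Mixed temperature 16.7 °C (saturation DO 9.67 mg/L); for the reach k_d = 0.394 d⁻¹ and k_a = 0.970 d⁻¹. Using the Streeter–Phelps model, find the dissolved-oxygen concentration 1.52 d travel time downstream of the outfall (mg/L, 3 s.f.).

DO ≈ 6.92 mg/L

Mixed DO = (1.99×7.94 + 0.133×1.67)/(1.99+0.133) = 16.02/2.123 = 7.547 mg/L.
Mixed L₀ = (1.99×4.43 + 0.133×98.5)/(2.123) = 21.92/2.123 = 10.32 mg/L.
Initial deficit D₀ = C_s − DO₀ = 9.67 − 7.547 = 2.123 mg/L.
D(1.52) = [0.394×10.32/(0.970−0.394)](e^(−0.394×1.52) − e^(−0.970×1.52)) + 2.123 e^(−0.970×1.52)
= 7.061 × (0.5494 − 0.2289) + 2.123 × 0.2289 = 2.749 mg/L.
DO = 9.67 − 2.749 = 6.921 mg/L.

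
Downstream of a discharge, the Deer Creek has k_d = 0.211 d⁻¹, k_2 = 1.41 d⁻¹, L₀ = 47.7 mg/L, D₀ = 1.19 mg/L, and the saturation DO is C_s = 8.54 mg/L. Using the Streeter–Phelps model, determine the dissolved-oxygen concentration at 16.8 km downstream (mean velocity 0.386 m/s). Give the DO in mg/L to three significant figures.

Travel time t = x/v = 16.8 km / (0.386 m/s) = 16800 m / 0.386 m/s = 43520 s = 0.5037 d.
k_d L₀/(k_2−k_d) = 0.211×47.7/(1.41−0.211) = 10.06/1.199 = 8.394 mg/L.
e^(−k_d t) = e^(−0.211×0.5037) = 0.8992; e^(−k_2 t) = e^(−1.41×0.5037) = 0.4915.
D = 8.394 × (0.8992 − 0.4915) + 1.19 × 0.4915 = 3.422 + 0.5849 = 4.007 mg/L.
DO = C_s − D = 8.54 − 4.007 = 4.533 mg/L.

DO ≈ 4.53 mg/L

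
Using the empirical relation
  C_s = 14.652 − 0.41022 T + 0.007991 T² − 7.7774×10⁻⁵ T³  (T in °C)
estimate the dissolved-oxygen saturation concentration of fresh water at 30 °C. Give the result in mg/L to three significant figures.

C_s = 14.652 − 0.41022×30 + 0.007991×30² − 7.7774×10⁻⁵×30³ = 7.437 mg/L.

C_s ≈ 7.44 mg/L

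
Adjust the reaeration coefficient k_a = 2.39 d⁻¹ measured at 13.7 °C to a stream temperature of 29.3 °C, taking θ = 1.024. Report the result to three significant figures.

k_a(T₂) = k_a(T₁) · θ^(T₂−T₁) = 2.39 × 1.024^(29.3−13.7)
= 2.39 × 1.024^15.6 = 2.39 × 1.448 = 3.460 d⁻¹.

k_a ≈ 3.46 d⁻¹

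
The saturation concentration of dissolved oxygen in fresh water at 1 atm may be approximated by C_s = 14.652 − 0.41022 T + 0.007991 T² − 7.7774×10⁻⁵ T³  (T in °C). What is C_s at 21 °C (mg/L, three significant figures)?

C_s ≈ 8.84 mg/L

C_s = 14.652 − 0.41022×21 + 0.007991×21² − 7.7774×10⁻⁵×21³ = 8.841 mg/L.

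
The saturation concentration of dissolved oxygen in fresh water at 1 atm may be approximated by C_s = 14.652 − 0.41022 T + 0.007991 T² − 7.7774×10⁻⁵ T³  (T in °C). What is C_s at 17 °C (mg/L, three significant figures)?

C_s = 14.652 − 0.41022×17 + 0.007991×17² − 7.7774×10⁻⁵×17³ = 9.606 mg/L.

C_s ≈ 9.61 mg/L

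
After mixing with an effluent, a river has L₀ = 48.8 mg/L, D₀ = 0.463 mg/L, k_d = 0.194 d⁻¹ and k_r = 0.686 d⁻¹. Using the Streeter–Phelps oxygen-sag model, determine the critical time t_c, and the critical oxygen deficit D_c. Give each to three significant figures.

With k_r/k_d = 3.536 and 1 − D₀(k_r−k_d)/(k_d L₀) = 0.9759,
t_c = ln(3.536 × 0.9759) / (0.686 − 0.194) = ln(3.451) / 0.4920 = 1.239/0.4920 = 2.518 d.
D_c = (k_d/k_r) L₀ e^(−k_d t_c) = (0.194/0.686) × 48.8 × e^(−0.194×2.518) = 0.2828 × 48.8 × 0.6136 = 8.468 mg/L.

t_c ≈ 2.52 d; D_c ≈ 8.47 mg/L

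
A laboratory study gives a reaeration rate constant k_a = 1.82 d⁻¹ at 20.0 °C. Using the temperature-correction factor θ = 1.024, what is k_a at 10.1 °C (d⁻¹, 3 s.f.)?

k_a ≈ 1.44 d⁻¹

k_a(T₂) = k_a(T₁) · θ^(T₂−T₁) = 1.82 × 1.024^(10.1−20.0)
= 1.82 × 1.024^-9.90 = 1.82 × 0.7907 = 1.439 d⁻¹.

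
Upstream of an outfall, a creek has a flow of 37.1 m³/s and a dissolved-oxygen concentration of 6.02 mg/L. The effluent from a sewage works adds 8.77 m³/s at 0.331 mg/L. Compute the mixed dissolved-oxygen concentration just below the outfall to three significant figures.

Flow-weighted mixing: C = (Q_r C_r + Q_w C_w)/(Q_r + Q_w)
= (37.1×6.02 + 8.77×0.331)/(37.1 + 8.77) = 226.2/45.87 = 4.932 mg/L.

4.93 mg/L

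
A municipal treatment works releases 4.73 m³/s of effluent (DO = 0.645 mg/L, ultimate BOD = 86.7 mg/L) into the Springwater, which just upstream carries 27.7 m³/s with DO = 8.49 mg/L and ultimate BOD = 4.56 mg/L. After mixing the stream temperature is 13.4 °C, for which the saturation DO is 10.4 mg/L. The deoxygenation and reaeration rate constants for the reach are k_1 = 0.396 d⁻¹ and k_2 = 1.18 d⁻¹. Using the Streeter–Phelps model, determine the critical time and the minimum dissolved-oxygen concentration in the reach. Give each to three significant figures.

Mixed DO = (27.7×8.49 + 4.73×0.645)/(27.7+4.73) = 238.2/32.43 = 7.346 mg/L.
Mixed L₀ = (27.7×4.56 + 4.73×86.7)/(32.43) = 536.4/32.43 = 16.54 mg/L.
Initial deficit D₀ = C_s − DO₀ = 10.4 − 7.346 = 3.054 mg/L.
t_c = (1/0.7840) ln[(1.18/0.396)(1 − 3.054×0.7840/(0.396×16.54))] = 1.276 × ln(1.890) = 0.8123 d.
D_c = (0.396/1.18) × 16.54 × e^(−0.396×0.8123) = 0.3356 × 16.54 × 0.7249 = 4.024 mg/L.
Minimum DO = 10.4 − 4.024 = 6.376 mg/L.

t_c ≈ 0.812 d; minimum DO ≈ 6.38 mg/L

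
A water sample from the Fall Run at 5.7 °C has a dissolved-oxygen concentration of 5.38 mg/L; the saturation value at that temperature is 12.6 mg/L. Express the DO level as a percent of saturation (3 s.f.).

42.7 % saturation

% saturation = C/C_s × 100 = 5.38/12.6 × 100 = 42.7 %.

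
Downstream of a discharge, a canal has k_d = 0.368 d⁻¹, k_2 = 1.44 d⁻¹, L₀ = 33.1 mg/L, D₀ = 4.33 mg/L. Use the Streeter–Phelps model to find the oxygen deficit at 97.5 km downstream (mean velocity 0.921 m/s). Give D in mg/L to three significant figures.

D ≈ 6.03 mg/L

Travel time t = x/v = 97.5 km / (0.921 m/s) = 97500 m / 0.921 m/s = 105900 s = 1.225 d.
k_d L₀/(k_2−k_d) = 0.368×33.1/(1.44−0.368) = 12.18/1.072 = 11.36 mg/L.
e^(−k_d t) = e^(−0.368×1.225) = 0.6371; e^(−k_2 t) = e^(−1.44×1.225) = 0.1713.
D = 11.36 × (0.6371 − 0.1713) + 4.33 × 0.1713 = 5.292 + 0.7417 = 6.034 mg/L.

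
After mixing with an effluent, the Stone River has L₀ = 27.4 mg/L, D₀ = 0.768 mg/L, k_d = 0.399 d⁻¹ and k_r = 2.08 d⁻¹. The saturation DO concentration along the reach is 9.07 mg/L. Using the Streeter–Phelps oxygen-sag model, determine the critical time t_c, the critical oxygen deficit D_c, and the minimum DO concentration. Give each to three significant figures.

At the critical point dD/dt = 0, so k_d L₀ e^(−k_d t) = k_r D. Substituting D(t) from the Streeter–Phelps equation and solving for t gives
t_c = ln[(k_r/k_d)(1 − D₀(k_r−k_d)/(k_d L₀))] / (k_r−k_d).
Here k_r−k_d = 1.681 d⁻¹ and 1 − D₀(k_r−k_d)/(k_d L₀) = 1 − 0.768×1.681/(0.399×27.4) = 0.8819, so
t_c = ln(5.213 × 0.8819) / 1.681 = 1.525 / 1.681 = 0.9075 d.
L(t_c) = L₀ e^(−k_d t_c) = 27.4 × 0.6962 = 19.08 mg/L, and at the critical point k_r D_c = k_d L, so D_c = (0.399/2.08) × 19.08 = 3.659 mg/L.
Minimum DO = C_s − D_c = 9.07 − 3.659 = 5.411 mg/L.

t_c ≈ 0.907 d; D_c ≈ 3.66 mg/L; min DO ≈ 5.41 mg/L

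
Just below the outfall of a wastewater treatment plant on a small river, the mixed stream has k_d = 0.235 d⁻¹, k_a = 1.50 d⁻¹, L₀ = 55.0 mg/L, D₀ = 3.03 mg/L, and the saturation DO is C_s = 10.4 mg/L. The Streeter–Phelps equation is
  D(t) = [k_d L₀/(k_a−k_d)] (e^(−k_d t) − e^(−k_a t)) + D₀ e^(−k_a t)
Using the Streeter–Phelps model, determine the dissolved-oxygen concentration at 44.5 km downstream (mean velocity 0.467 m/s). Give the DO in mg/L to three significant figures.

Travel time t = x/v = 44.5 km / (0.467 m/s) = 44500 m / 0.467 m/s = 95290 s = 1.103 d.
k_d L₀/(k_a−k_d) = 0.235×55.0/(1.50−0.235) = 12.92/1.265 = 10.22 mg/L.
e^(−k_d t) = e^(−0.235×1.103) = 0.7717; e^(−k_a t) = e^(−1.50×1.103) = 0.1912.
D = 10.22 × (0.7717 − 0.1912) + 3.03 × 0.1912 = 5.931 + 0.5794 = 6.510 mg/L.
DO = C_s − D = 10.4 − 6.510 = 3.890 mg/L.

DO ≈ 3.89 mg/L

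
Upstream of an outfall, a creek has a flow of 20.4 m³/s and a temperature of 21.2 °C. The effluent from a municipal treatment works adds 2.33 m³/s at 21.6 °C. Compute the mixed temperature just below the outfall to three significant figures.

Flow-weighted mixing: C = (Q_r C_r + Q_w C_w)/(Q_r + Q_w)
= (20.4×21.2 + 2.33×21.6)/(20.4 + 2.33) = 482.8/22.73 = 21.24 °C.

21.2 °C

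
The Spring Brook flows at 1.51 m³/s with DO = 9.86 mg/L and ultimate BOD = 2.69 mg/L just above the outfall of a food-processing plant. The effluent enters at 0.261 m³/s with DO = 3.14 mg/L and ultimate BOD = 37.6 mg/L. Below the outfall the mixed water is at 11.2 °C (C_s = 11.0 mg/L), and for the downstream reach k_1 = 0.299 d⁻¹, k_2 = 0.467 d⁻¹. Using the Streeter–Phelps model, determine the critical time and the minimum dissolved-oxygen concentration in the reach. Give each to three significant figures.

t_c ≈ 1.67 d; minimum DO ≈ 7.95 mg/L

Mixed DO = (1.51×9.86 + 0.261×3.14)/(1.51+0.261) = 15.71/1.771 = 8.870 mg/L.
Mixed L₀ = (1.51×2.69 + 0.261×37.6)/(1.771) = 13.88/1.771 = 7.835 mg/L.
Initial deficit D₀ = C_s − DO₀ = 11.0 − 8.870 = 2.130 mg/L.
t_c = (1/0.1680) ln[(0.467/0.299)(1 − 2.130×0.1680/(0.299×7.835))] = 5.952 × ln(1.323) = 1.667 d.
D_c = (0.299/0.467) × 7.835 × e^(−0.299×1.667) = 0.6403 × 7.835 × 0.6074 = 3.047 mg/L.
Minimum DO = 11.0 − 3.047 = 7.953 mg/L.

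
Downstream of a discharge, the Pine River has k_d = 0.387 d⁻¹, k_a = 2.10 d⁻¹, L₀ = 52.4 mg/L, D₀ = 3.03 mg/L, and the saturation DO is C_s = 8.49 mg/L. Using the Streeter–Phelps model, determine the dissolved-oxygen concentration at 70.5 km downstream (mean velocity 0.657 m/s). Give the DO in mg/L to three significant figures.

Travel time t = x/v = 70.5 km / (0.657 m/s) = 70500 m / 0.657 m/s = 107300 s = 1.242 d.
k_d L₀/(k_a−k_d) = 0.387×52.4/(2.10−0.387) = 20.28/1.713 = 11.84 mg/L.
e^(−k_d t) = e^(−0.387×1.242) = 0.6184; e^(−k_a t) = e^(−2.10×1.242) = 0.07367.
D = 11.84 × (0.6184 − 0.07367) + 3.03 × 0.07367 = 6.448 + 0.2232 = 6.672 mg/L.
DO = C_s − D = 8.49 − 6.672 = 1.818 mg/L.

DO ≈ 1.82 mg/L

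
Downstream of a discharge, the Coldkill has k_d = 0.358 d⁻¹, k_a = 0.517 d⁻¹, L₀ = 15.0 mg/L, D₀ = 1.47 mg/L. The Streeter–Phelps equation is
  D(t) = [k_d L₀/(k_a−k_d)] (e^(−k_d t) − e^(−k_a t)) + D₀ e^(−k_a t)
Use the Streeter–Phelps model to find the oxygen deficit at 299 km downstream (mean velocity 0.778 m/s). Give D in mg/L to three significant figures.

Travel time t = x/v = 299 km / (0.778 m/s) = 299000 m / 0.778 m/s = 384300 s = 4.448 d.
k_d L₀/(k_a−k_d) = 0.358×15.0/(0.517−0.358) = 5.370/0.1590 = 33.77 mg/L.
e^(−k_d t) = e^(−0.358×4.448) = 0.2034; e^(−k_a t) = e^(−0.517×4.448) = 0.1003.
D = 33.77 × (0.2034 − 0.1003) + 1.47 × 0.1003 = 3.483 + 0.1474 = 3.631 mg/L.

D ≈ 3.63 mg/L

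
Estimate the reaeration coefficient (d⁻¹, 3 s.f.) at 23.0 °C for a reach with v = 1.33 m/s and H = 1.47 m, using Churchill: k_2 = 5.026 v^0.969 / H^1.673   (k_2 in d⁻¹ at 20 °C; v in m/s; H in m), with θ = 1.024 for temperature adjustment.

k_2 ≈ 3.73 d⁻¹

k_2(20) = 5.026 × 1.33^0.969 / 1.47^1.673 = 5.026 × 1.318 / 1.905 = 3.478 d⁻¹.
k_2(23.0) = 3.478 × 1.024^(23.0−20) = 3.478 × 1.074 = 3.734 d⁻¹.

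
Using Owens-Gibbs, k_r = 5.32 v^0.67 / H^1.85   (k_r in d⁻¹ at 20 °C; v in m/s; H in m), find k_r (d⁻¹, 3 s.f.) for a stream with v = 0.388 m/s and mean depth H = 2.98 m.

k_r = 5.32 × 0.388^0.67 / 2.98^1.85 = 5.32 × 0.5303 / 7.539 = 0.3742 d⁻¹.

k_r ≈ 0.374 d⁻¹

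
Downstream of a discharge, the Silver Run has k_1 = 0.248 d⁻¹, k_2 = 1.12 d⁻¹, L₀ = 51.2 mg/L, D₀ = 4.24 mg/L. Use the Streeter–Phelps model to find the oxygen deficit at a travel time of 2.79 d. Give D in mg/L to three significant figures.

k_1 L₀/(k_2−k_1) = 0.248×51.2/(1.12−0.248) = 12.70/0.8720 = 14.56 mg/L.
e^(−k_1 t) = e^(−0.248×2.790) = 0.5006; e^(−k_2 t) = e^(−1.12×2.790) = 0.04395.
D = 14.56 × (0.5006 − 0.04395) + 4.24 × 0.04395 = 6.650 + 0.1863 = 6.836 mg/L.

D ≈ 6.84 mg/L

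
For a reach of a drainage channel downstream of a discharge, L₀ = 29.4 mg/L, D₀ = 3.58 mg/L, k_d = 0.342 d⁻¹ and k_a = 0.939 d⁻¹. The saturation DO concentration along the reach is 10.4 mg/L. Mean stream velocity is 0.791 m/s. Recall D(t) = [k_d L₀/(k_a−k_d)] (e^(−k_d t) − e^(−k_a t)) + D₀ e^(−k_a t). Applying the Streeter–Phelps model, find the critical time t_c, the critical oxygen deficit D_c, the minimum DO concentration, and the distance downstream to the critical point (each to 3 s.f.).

t_c = [1/(k_a−k_d)] ln[(k_a/k_d)(1 − D₀(k_a−k_d)/(k_d L₀))]
= [1/(0.939−0.342)] ln[(0.939/0.342)(1 − 3.58×0.5970/(0.342×29.4))]
= (1/0.5970) ln[2.746 × 0.7874] = 1.675 × ln(2.162) = 1.675 × 0.7710 = 1.292 d.
D_c = (k_d/k_a) L₀ e^(−k_d t_c) = (0.342/0.939) × 29.4 × e^(−0.342×1.292) = 0.3642 × 29.4 × 0.6429 = 6.885 mg/L.
Minimum DO = C_s − D_c = 10.4 − 6.885 = 3.515 mg/L.
x_c = v t_c = 0.791 m/s × 1.292 d × 86400 s/d = 88270 m ≈ 88.3 km.

t_c ≈ 1.29 d; D_c ≈ 6.88 mg/L; min DO ≈ 3.52 mg/L; x_c ≈ 88.3 km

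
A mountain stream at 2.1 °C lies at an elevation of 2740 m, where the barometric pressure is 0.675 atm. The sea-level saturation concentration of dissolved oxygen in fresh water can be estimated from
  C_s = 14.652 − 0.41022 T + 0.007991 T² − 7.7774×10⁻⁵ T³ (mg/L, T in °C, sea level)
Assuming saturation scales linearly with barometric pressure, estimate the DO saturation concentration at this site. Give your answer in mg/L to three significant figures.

C_s ≈ 9.33 mg/L

At sea level: C_s = 14.652 − 0.41022×2.1 + 0.007991×2.1² − 7.7774×10⁻⁵×2.1³ = 13.83 mg/L.
Pressure correction: C_s' = 13.83 × 0.675 = 9.332 mg/L.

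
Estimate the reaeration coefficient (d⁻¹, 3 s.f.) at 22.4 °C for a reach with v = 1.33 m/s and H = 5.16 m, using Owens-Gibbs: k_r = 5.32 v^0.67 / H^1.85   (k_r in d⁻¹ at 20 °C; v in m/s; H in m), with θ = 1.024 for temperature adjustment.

k_r(20) = 5.32 × 1.33^0.67 / 5.16^1.85 = 5.32 × 1.211 / 20.82 = 0.3094 d⁻¹.
k_r(22.4) = 0.3094 × 1.024^(22.4−20) = 0.3094 × 1.059 = 0.3275 d⁻¹.

k_r ≈ 0.327 d⁻¹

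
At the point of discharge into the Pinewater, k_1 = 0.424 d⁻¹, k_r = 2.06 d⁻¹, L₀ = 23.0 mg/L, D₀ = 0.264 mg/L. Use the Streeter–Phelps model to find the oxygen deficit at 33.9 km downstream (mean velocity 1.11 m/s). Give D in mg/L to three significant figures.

Travel time t = x/v = 33.9 km / (1.11 m/s) = 33900 m / 1.11 m/s = 30540 s = 0.3535 d.
k_1 L₀/(k_r−k_1) = 0.424×23.0/(2.06−0.424) = 9.752/1.636 = 5.961 mg/L.
e^(−k_1 t) = e^(−0.424×0.3535) = 0.8608; e^(−k_r t) = e^(−2.06×0.3535) = 0.4828.
D = 5.961 × (0.8608 − 0.4828) + 0.264 × 0.4828 = 2.253 + 0.1275 = 2.381 mg/L.

D ≈ 2.38 mg/L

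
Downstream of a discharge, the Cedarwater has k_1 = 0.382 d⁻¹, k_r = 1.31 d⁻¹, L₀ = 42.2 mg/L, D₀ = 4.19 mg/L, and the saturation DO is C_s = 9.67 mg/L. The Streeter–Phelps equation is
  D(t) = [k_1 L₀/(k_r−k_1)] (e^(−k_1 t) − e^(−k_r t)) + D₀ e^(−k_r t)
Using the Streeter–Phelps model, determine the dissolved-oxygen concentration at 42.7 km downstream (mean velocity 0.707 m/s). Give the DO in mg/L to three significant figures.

Travel time t = x/v = 42.7 km / (0.707 m/s) = 42700 m / 0.707 m/s = 60400 s = 0.6990 d.
k_1 L₀/(k_r−k_1) = 0.382×42.2/(1.31−0.382) = 16.12/0.9280 = 17.37 mg/L.
e^(−k_1 t) = e^(−0.382×0.6990) = 0.7657; e^(−k_r t) = e^(−1.31×0.6990) = 0.4002.
D = 17.37 × (0.7657 − 0.4002) + 4.19 × 0.4002 = 6.348 + 1.677 = 8.025 mg/L.
DO = C_s − D = 9.67 − 8.025 = 1.645 mg/L.

DO ≈ 1.65 mg/L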